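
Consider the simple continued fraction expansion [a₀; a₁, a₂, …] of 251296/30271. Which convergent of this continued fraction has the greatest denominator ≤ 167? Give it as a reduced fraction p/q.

a_0 = 8: 8/1  (≤ bound)
a_1 = 3: 25/3  (≤ bound)
a_2 = 3: 83/10  (≤ bound)
a_3 = 6: 523/63  (≤ bound)
a_4 = 5: 2698/325  (> 167, stop)

523/63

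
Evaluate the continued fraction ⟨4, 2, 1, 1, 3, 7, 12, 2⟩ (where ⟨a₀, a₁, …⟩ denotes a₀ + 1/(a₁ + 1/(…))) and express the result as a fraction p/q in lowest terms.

Starting at the tail and folding back:
Start with 2.
12 + 1/(2/1) = 12 + 1/2 = 25/2
7 + 1/(25/2) = 7 + 2/25 = 177/25
3 + 1/(177/25) = 3 + 25/177 = 556/177
1 + 1/(556/177) = 1 + 177/556 = 733/556
1 + 1/(733/556) = 1 + 556/733 = 1289/733
2 + 1/(1289/733) = 2 + 733/1289 = 3311/1289
4 + 1/(3311/1289) = 4 + 1289/3311 = 14533/3311

14533/3311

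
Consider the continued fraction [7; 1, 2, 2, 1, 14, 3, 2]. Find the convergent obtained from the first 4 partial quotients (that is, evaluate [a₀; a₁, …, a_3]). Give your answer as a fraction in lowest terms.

54/7

Starting at the tail and folding back:
Start with 2.
2 + 1/(2/1) = 2 + 1/2 = 5/2
1 + 1/(5/2) = 1 + 2/5 = 7/5
7 + 1/(7/5) = 7 + 5/7 = 54/7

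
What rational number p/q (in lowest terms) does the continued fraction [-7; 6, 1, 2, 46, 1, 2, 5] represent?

-103107/15052

Start with 5.
2 + 1/(5/1) = 2 + 1/5 = 11/5
1 + 1/(11/5) = 1 + 5/11 = 16/11
46 + 1/(16/11) = 46 + 11/16 = 747/16
2 + 1/(747/16) = 2 + 16/747 = 1510/747
1 + 1/(1510/747) = 1 + 747/1510 = 2257/1510
6 + 1/(2257/1510) = 6 + 1510/2257 = 15052/2257
-7 + 1/(15052/2257) = -7 + 2257/15052 = -103107/15052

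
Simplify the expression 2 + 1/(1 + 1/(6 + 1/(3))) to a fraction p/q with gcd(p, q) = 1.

Work from the innermost term outward:
Start with 3.
6 + 1/(3/1) = 6 + 1/3 = 19/3
1 + 1/(19/3) = 1 + 3/19 = 22/19
2 + 1/(22/19) = 2 + 19/22 = 63/22

63/22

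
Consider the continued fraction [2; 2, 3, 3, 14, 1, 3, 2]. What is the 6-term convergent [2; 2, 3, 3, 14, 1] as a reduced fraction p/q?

857/352

Build up convergents one term at a time:
a_0 = 2: 2/1
a_1 = 2: 5/2
a_2 = 3: 17/7
a_3 = 3: 56/23
a_4 = 14: 801/329
a_5 = 1: 857/352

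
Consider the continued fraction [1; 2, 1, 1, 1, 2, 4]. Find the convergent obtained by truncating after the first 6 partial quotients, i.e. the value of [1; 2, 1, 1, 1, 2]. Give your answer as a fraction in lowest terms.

Start with 2.
1 + 1/(2/1) = 1 + 1/2 = 3/2
1 + 1/(3/2) = 1 + 2/3 = 5/3
1 + 1/(5/3) = 1 + 3/5 = 8/5
2 + 1/(8/5) = 2 + 5/8 = 21/8
1 + 1/(21/8) = 1 + 8/21 = 29/21

29/21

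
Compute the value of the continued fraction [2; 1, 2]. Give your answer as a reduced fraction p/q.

8/3

Collapse the nested fraction from the inside out:
Start with 2.
1 + 1/(2/1) = 1 + 1/2 = 3/2
2 + 1/(3/2) = 2 + 2/3 = 8/3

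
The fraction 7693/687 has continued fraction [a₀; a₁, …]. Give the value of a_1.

5

Run the Euclidean algorithm, recording each quotient:
7693 ÷ 687 → quotient 11, remainder 136
687 ÷ 136 → quotient 5, remainder 7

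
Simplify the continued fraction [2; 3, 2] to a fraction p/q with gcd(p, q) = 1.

Build up convergents one term at a time:
a_0 = 2: 2/1
a_1 = 3: 7/3
a_2 = 2: 16/7

16/7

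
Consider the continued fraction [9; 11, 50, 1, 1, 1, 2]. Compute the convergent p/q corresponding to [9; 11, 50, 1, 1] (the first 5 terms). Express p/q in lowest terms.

10118/1113

Use the convergent recurrence hₖ = aₖ·hₖ₋₁ + hₖ₋₂ (and likewise for the denominators kₖ):
a_0 = 9: 9/1
a_1 = 11: 100/11
a_2 = 50: 5009/551
a_3 = 1: 5109/562
a_4 = 1: 10118/1113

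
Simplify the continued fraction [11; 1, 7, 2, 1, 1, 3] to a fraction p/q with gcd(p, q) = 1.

a_0 = 11: 11/1
a_1 = 1: 12/1
a_2 = 7: 95/8
a_3 = 2: 202/17
a_4 = 1: 297/25
a_5 = 1: 499/42
a_6 = 3: 1794/151

1794/151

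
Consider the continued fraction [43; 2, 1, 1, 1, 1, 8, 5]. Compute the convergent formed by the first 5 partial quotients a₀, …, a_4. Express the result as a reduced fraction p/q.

a_0 = 43: 43/1
a_1 = 2: 87/2
a_2 = 1: 130/3
a_3 = 1: 217/5
a_4 = 1: 347/8

347/8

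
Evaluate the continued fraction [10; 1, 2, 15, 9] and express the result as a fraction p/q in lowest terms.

4451/417

Collapse the nested fraction from the inside out:
Start with 9.
15 + 1/(9/1) = 15 + 1/9 = 136/9
2 + 1/(136/9) = 2 + 9/136 = 281/136
1 + 1/(281/136) = 1 + 136/281 = 417/281
10 + 1/(417/281) = 10 + 281/417 = 4451/417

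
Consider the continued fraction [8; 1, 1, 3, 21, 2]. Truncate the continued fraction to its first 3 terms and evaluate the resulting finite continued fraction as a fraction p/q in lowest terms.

17/2

Start with 1.
1 + 1/(1/1) = 1 + 1/1 = 2/1
8 + 1/(2/1) = 8 + 1/2 = 17/2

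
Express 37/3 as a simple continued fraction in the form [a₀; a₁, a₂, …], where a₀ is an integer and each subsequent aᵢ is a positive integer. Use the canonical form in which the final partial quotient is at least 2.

Repeatedly divide and take the remainder:
37 = 12·3 + 1, so a_0 = 12
3 = 3·1 + 0, so a_1 = 3

[12; 3]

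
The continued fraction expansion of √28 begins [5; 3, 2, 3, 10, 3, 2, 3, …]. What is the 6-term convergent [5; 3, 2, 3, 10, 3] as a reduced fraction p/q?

a_0 = 5: 5/1
a_1 = 3: 16/3
a_2 = 2: 37/7
a_3 = 3: 127/24
a_4 = 10: 1307/247
a_5 = 3: 4048/765

4048/765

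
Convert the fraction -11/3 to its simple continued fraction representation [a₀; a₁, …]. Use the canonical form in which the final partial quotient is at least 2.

Apply division with remainder until the remainder is 0:
-11 = -4·3 + 1, so a_0 = -4
3 = 3·1 + 0, so a_1 = 3

[-4; 3]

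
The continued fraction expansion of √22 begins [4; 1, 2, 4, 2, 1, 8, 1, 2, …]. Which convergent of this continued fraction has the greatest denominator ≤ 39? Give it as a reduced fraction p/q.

List convergents until the denominator exceeds the bound:
a_0 = 4: 4/1  (≤ bound)
a_1 = 1: 5/1  (≤ bound)
a_2 = 2: 14/3  (≤ bound)
a_3 = 4: 61/13  (≤ bound)
a_4 = 2: 136/29  (≤ bound)
a_5 = 1: 197/42  (> 39, stop)

136/29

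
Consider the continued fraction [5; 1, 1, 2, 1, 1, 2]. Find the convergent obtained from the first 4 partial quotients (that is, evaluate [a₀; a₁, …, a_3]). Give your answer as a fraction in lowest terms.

28/5

Build up convergents one term at a time:
a_0 = 5: 5/1
a_1 = 1: 6/1
a_2 = 1: 11/2
a_3 = 2: 28/5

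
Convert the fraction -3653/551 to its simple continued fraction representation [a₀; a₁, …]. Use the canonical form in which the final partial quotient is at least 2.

[-7; 2, 1, 2, 2, 1, 9, 2]

Apply division with remainder until the remainder is 0:
⌊-3653/551⌋ = -7, remainder 204
⌊551/204⌋ = 2, remainder 143
⌊204/143⌋ = 1, remainder 61
⌊143/61⌋ = 2, remainder 21
⌊61/21⌋ = 2, remainder 19
⌊21/19⌋ = 1, remainder 2
⌊19/2⌋ = 9, remainder 1
⌊2/1⌋ = 2, remainder 0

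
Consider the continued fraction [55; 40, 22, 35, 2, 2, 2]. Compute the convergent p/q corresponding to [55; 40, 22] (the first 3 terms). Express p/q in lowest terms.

Start with 22.
40 + 1/(22/1) = 40 + 1/22 = 881/22
55 + 1/(881/22) = 55 + 22/881 = 48477/881

48477/881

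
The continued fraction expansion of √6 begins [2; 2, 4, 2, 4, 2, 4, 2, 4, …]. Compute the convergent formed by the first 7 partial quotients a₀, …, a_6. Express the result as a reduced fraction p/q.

Start with 4.
2 + 1/(4/1) = 2 + 1/4 = 9/4
4 + 1/(9/4) = 4 + 4/9 = 40/9
2 + 1/(40/9) = 2 + 9/40 = 89/40
4 + 1/(89/40) = 4 + 40/89 = 396/89
2 + 1/(396/89) = 2 + 89/396 = 881/396
2 + 1/(881/396) = 2 + 396/881 = 2158/881

2158/881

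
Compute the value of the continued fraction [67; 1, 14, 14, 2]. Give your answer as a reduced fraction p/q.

29687/437

a_0 = 67: 67/1
a_1 = 1: 68/1
a_2 = 14: 1019/15
a_3 = 14: 14334/211
a_4 = 2: 29687/437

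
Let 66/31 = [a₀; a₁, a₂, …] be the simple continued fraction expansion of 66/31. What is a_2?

1

⌊66/31⌋ = 2, remainder 4
⌊31/4⌋ = 7, remainder 3
⌊4/3⌋ = 1, remainder 1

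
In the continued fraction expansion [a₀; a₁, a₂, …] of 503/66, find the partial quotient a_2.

503 ÷ 66 → quotient 7, remainder 41
66 ÷ 41 → quotient 1, remainder 25
41 ÷ 25 → quotient 1, remainder 16

1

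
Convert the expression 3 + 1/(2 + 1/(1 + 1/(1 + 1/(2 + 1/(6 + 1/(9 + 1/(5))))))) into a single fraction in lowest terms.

Starting at the tail and folding back:
Start with 5.
9 + 1/(5/1) = 9 + 1/5 = 46/5
6 + 1/(46/5) = 6 + 5/46 = 281/46
2 + 1/(281/46) = 2 + 46/281 = 608/281
1 + 1/(608/281) = 1 + 281/608 = 889/608
1 + 1/(889/608) = 1 + 608/889 = 1497/889
2 + 1/(1497/889) = 2 + 889/1497 = 3883/1497
3 + 1/(3883/1497) = 3 + 1497/3883 = 13146/3883

13146/3883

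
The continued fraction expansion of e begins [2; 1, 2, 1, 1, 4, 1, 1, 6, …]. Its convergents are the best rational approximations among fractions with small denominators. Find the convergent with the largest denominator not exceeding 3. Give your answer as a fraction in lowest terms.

8/3

a_0 = 2: 2/1  (≤ bound)
a_1 = 1: 3/1  (≤ bound)
a_2 = 2: 8/3  (≤ bound)
a_3 = 1: 11/4  (> 3, stop)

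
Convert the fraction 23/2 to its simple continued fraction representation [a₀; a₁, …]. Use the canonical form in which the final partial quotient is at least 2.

[11; 2]

Apply division with remainder until the remainder is 0:
⌊23/2⌋ = 11, remainder 1
⌊2/1⌋ = 2, remainder 0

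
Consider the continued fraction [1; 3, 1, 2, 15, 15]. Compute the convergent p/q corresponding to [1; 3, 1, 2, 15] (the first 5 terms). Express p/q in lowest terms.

215/169

a_0 = 1: 1/1
a_1 = 3: 4/3
a_2 = 1: 5/4
a_3 = 2: 14/11
a_4 = 15: 215/169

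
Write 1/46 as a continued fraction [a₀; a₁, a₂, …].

[0; 46]

Run the Euclidean algorithm, recording each quotient:
⌊1/46⌋ = 0, remainder 1
⌊46/1⌋ = 46, remainder 0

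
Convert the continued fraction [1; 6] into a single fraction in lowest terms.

7/6

Use the convergent recurrence hₖ = aₖ·hₖ₋₁ + hₖ₋₂ (and likewise for the denominators kₖ):
a_0 = 1: 1/1
a_1 = 6: 7/6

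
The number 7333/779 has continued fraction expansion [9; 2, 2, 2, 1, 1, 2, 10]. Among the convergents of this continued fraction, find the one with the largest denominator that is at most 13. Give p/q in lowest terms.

113/12

a_0 = 9: 9/1  (≤ bound)
a_1 = 2: 19/2  (≤ bound)
a_2 = 2: 47/5  (≤ bound)
a_3 = 2: 113/12  (≤ bound)
a_4 = 1: 160/17  (> 13, stop)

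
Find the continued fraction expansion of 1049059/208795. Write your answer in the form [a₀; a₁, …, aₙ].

1049059 ÷ 208795 → quotient 5, remainder 5084
208795 ÷ 5084 → quotient 41, remainder 351
5084 ÷ 351 → quotient 14, remainder 170
351 ÷ 170 → quotient 2, remainder 11
170 ÷ 11 → quotient 15, remainder 5
11 ÷ 5 → quotient 2, remainder 1
5 ÷ 1 → quotient 5, remainder 0

[5; 41, 14, 2, 15, 2, 5]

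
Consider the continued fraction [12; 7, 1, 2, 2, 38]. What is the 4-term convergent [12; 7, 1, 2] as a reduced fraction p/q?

279/23

Start with 2.
1 + 1/(2/1) = 1 + 1/2 = 3/2
7 + 1/(3/2) = 7 + 2/3 = 23/3
12 + 1/(23/3) = 12 + 3/23 = 279/23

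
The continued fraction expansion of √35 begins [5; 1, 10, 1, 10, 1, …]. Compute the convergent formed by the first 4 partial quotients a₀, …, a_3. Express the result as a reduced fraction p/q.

71/12

Start with 1.
10 + 1/(1/1) = 10 + 1/1 = 11/1
1 + 1/(11/1) = 1 + 1/11 = 12/11
5 + 1/(12/11) = 5 + 11/12 = 71/12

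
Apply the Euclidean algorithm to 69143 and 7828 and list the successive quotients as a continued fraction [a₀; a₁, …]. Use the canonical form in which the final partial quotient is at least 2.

Apply division with remainder until the remainder is 0:
69143 = 8·7828 + 6519, so a_0 = 8
7828 = 1·6519 + 1309, so a_1 = 1
6519 = 4·1309 + 1283, so a_2 = 4
1309 = 1·1283 + 26, so a_3 = 1
1283 = 49·26 + 9, so a_4 = 49
26 = 2·9 + 8, so a_5 = 2
9 = 1·8 + 1, so a_6 = 1
8 = 8·1 + 0, so a_7 = 8

[8; 1, 4, 1, 49, 2, 1, 8]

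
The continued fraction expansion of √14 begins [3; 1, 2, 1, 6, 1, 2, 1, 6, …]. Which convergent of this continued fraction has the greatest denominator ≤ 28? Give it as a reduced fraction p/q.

101/27

List convergents until the denominator exceeds the bound:
a_0 = 3: 3/1  (≤ bound)
a_1 = 1: 4/1  (≤ bound)
a_2 = 2: 11/3  (≤ bound)
a_3 = 1: 15/4  (≤ bound)
a_4 = 6: 101/27  (≤ bound)
a_5 = 1: 116/31  (> 28, stop)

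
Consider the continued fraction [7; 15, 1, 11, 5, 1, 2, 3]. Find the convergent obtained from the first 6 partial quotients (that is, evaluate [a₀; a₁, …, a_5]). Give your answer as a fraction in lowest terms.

Work from the innermost term outward:
Start with 1.
5 + 1/(1/1) = 5 + 1/1 = 6/1
11 + 1/(6/1) = 11 + 1/6 = 67/6
1 + 1/(67/6) = 1 + 6/67 = 73/67
15 + 1/(73/67) = 15 + 67/73 = 1162/73
7 + 1/(1162/73) = 7 + 73/1162 = 8207/1162

8207/1162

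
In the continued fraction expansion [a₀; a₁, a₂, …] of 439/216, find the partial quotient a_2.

Repeatedly divide and take the remainder:
⌊439/216⌋ = 2, remainder 7
⌊216/7⌋ = 30, remainder 6
⌊7/6⌋ = 1, remainder 1

1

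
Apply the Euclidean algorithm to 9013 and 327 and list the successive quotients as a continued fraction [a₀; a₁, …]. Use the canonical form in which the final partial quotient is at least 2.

[27; 1, 1, 3, 2, 20]

Apply division with remainder until the remainder is 0:
9013 ÷ 327 → quotient 27, remainder 184
327 ÷ 184 → quotient 1, remainder 143
184 ÷ 143 → quotient 1, remainder 41
143 ÷ 41 → quotient 3, remainder 20
41 ÷ 20 → quotient 2, remainder 1
20 ÷ 1 → quotient 20, remainder 0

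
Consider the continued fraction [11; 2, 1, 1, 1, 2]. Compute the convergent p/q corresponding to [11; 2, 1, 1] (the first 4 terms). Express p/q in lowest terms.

Start with 1.
1 + 1/(1/1) = 1 + 1/1 = 2/1
2 + 1/(2/1) = 2 + 1/2 = 5/2
11 + 1/(5/2) = 11 + 2/5 = 57/5

57/5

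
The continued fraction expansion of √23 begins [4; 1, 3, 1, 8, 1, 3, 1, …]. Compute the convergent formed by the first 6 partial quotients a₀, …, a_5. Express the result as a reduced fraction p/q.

235/49

a_0 = 4: 4/1
a_1 = 1: 5/1
a_2 = 3: 19/4
a_3 = 1: 24/5
a_4 = 8: 211/44
a_5 = 1: 235/49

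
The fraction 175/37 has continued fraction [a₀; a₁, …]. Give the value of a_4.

175 = 4·37 + 27, so a_0 = 4
37 = 1·27 + 10, so a_1 = 1
27 = 2·10 + 7, so a_2 = 2
10 = 1·7 + 3, so a_3 = 1
7 = 2·3 + 1, so a_4 = 2

2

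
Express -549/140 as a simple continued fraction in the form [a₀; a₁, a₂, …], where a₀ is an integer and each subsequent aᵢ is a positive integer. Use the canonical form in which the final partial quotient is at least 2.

[-4; 12, 1, 2, 1, 2]

Apply division with remainder until the remainder is 0:
-549 = -4·140 + 11, so a_0 = -4
140 = 12·11 + 8, so a_1 = 12
11 = 1·8 + 3, so a_2 = 1
8 = 2·3 + 2, so a_3 = 2
3 = 1·2 + 1, so a_4 = 1
2 = 2·1 + 0, so a_5 = 2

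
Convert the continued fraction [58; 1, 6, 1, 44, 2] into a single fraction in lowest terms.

42743/726

Starting at the tail and folding back:
Start with 2.
44 + 1/(2/1) = 44 + 1/2 = 89/2
1 + 1/(89/2) = 1 + 2/89 = 91/89
6 + 1/(91/89) = 6 + 89/91 = 635/91
1 + 1/(635/91) = 1 + 91/635 = 726/635
58 + 1/(726/635) = 58 + 635/726 = 42743/726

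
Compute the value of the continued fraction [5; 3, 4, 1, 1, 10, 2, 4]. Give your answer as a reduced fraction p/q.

15241/2870

Work from the innermost term outward:
Start with 4.
2 + 1/(4/1) = 2 + 1/4 = 9/4
10 + 1/(9/4) = 10 + 4/9 = 94/9
1 + 1/(94/9) = 1 + 9/94 = 103/94
1 + 1/(103/94) = 1 + 94/103 = 197/103
4 + 1/(197/103) = 4 + 103/197 = 891/197
3 + 1/(891/197) = 3 + 197/891 = 2870/891
5 + 1/(2870/891) = 5 + 891/2870 = 15241/2870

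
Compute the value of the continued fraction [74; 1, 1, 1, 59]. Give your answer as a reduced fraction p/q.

Start with 59.
1 + 1/(59/1) = 1 + 1/59 = 60/59
1 + 1/(60/59) = 1 + 59/60 = 119/60
1 + 1/(119/60) = 1 + 60/119 = 179/119
74 + 1/(179/119) = 74 + 119/179 = 13365/179

13365/179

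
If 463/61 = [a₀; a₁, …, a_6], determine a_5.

1

463 = 7·61 + 36, so a_0 = 7
61 = 1·36 + 25, so a_1 = 1
36 = 1·25 + 11, so a_2 = 1
25 = 2·11 + 3, so a_3 = 2
11 = 3·3 + 2, so a_4 = 3
3 = 1·2 + 1, so a_5 = 1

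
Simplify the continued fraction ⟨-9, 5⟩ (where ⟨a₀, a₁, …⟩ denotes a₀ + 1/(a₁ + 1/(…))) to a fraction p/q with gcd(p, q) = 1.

a_0 = -9: -9/1
a_1 = 5: -44/5

-44/5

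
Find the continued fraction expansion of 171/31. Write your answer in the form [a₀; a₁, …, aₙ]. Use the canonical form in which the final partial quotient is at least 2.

[5; 1, 1, 15]

171 ÷ 31 → quotient 5, remainder 16
31 ÷ 16 → quotient 1, remainder 15
16 ÷ 15 → quotient 1, remainder 1
15 ÷ 1 → quotient 15, remainder 0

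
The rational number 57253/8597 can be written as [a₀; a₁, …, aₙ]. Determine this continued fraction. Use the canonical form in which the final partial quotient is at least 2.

Repeatedly divide and take the remainder:
⌊57253/8597⌋ = 6, remainder 5671
⌊8597/5671⌋ = 1, remainder 2926
⌊5671/2926⌋ = 1, remainder 2745
⌊2926/2745⌋ = 1, remainder 181
⌊2745/181⌋ = 15, remainder 30
⌊181/30⌋ = 6, remainder 1
⌊30/1⌋ = 30, remainder 0

[6; 1, 1, 1, 15, 6, 30]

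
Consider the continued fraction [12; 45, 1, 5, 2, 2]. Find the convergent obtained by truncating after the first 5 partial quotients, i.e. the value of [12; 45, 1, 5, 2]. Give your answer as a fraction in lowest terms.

a_0 = 12: 12/1
a_1 = 45: 541/45
a_2 = 1: 553/46
a_3 = 5: 3306/275
a_4 = 2: 7165/596

7165/596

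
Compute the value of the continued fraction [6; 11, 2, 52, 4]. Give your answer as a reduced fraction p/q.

29528/4851

a_0 = 6: 6/1
a_1 = 11: 67/11
a_2 = 2: 140/23
a_3 = 52: 7347/1207
a_4 = 4: 29528/4851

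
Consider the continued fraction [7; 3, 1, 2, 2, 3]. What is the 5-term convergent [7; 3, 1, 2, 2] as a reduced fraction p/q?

189/26

Start with 2.
2 + 1/(2/1) = 2 + 1/2 = 5/2
1 + 1/(5/2) = 1 + 2/5 = 7/5
3 + 1/(7/5) = 3 + 5/7 = 26/7
7 + 1/(26/7) = 7 + 7/26 = 189/26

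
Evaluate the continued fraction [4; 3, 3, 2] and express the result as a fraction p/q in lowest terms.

99/23

Work from the innermost term outward:
Start with 2.
3 + 1/(2/1) = 3 + 1/2 = 7/2
3 + 1/(7/2) = 3 + 2/7 = 23/7
4 + 1/(23/7) = 4 + 7/23 = 99/23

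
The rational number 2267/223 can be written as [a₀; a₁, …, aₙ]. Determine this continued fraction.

[10; 6, 37]

2267 = 10·223 + 37, so a_0 = 10
223 = 6·37 + 1, so a_1 = 6
37 = 37·1 + 0, so a_2 = 37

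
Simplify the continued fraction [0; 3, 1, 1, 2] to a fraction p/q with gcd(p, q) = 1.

5/18

a_0 = 0: 0/1
a_1 = 3: 1/3
a_2 = 1: 1/4
a_3 = 1: 2/7
a_4 = 2: 5/18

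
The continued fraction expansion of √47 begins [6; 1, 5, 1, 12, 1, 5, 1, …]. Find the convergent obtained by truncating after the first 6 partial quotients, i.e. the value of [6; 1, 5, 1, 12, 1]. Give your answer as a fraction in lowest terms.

a_0 = 6: 6/1
a_1 = 1: 7/1
a_2 = 5: 41/6
a_3 = 1: 48/7
a_4 = 12: 617/90
a_5 = 1: 665/97

665/97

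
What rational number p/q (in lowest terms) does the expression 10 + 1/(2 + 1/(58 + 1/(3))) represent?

3705/353

a_0 = 10: 10/1
a_1 = 2: 21/2
a_2 = 58: 1228/117
a_3 = 3: 3705/353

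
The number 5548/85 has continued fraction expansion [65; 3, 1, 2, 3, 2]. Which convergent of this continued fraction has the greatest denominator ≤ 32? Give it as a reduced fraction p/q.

a_0 = 65: 65/1  (≤ bound)
a_1 = 3: 196/3  (≤ bound)
a_2 = 1: 261/4  (≤ bound)
a_3 = 2: 718/11  (≤ bound)
a_4 = 3: 2415/37  (> 32, stop)

718/11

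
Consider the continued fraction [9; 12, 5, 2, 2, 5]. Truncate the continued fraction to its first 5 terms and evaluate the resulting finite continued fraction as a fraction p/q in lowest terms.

a_0 = 9: 9/1
a_1 = 12: 109/12
a_2 = 5: 554/61
a_3 = 2: 1217/134
a_4 = 2: 2988/329

2988/329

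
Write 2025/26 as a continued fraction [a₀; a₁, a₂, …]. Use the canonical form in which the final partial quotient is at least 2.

[77; 1, 7, 1, 2]

Run the Euclidean algorithm, recording each quotient:
⌊2025/26⌋ = 77, remainder 23
⌊26/23⌋ = 1, remainder 3
⌊23/3⌋ = 7, remainder 2
⌊3/2⌋ = 1, remainder 1
⌊2/1⌋ = 2, remainder 0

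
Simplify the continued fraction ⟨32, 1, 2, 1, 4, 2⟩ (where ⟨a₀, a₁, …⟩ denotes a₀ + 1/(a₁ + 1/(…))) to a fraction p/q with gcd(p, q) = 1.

1375/42

Start with 2.
4 + 1/(2/1) = 4 + 1/2 = 9/2
1 + 1/(9/2) = 1 + 2/9 = 11/9
2 + 1/(11/9) = 2 + 9/11 = 31/11
1 + 1/(31/11) = 1 + 11/31 = 42/31
32 + 1/(42/31) = 32 + 31/42 = 1375/42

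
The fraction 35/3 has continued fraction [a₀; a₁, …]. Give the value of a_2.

Run the Euclidean algorithm, recording each quotient:
35 = 11·3 + 2, so a_0 = 11
3 = 1·2 + 1, so a_1 = 1
2 = 2·1 + 0, so a_2 = 2

2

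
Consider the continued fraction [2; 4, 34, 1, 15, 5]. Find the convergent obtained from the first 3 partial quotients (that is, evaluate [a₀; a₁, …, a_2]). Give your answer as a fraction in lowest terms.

Starting at the tail and folding back:
Start with 34.
4 + 1/(34/1) = 4 + 1/34 = 137/34
2 + 1/(137/34) = 2 + 34/137 = 308/137

308/137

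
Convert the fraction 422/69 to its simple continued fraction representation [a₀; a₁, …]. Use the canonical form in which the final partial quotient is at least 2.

Repeatedly divide and take the remainder:
422 ÷ 69 → quotient 6, remainder 8
69 ÷ 8 → quotient 8, remainder 5
8 ÷ 5 → quotient 1, remainder 3
5 ÷ 3 → quotient 1, remainder 2
3 ÷ 2 → quotient 1, remainder 1
2 ÷ 1 → quotient 2, remainder 0

[6; 8, 1, 1, 1, 2]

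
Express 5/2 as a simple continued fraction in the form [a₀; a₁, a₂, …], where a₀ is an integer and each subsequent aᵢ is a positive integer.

5 = 2·2 + 1, so a_0 = 2
2 = 2·1 + 0, so a_1 = 2

[2; 2]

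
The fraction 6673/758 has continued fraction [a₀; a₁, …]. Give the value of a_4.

6673 = 8·758 + 609, so a_0 = 8
758 = 1·609 + 149, so a_1 = 1
609 = 4·149 + 13, so a_2 = 4
149 = 11·13 + 6, so a_3 = 11
13 = 2·6 + 1, so a_4 = 2

2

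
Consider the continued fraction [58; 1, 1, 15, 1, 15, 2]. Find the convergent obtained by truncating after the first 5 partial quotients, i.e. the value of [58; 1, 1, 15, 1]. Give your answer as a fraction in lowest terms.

Start with 1.
15 + 1/(1/1) = 15 + 1/1 = 16/1
1 + 1/(16/1) = 1 + 1/16 = 17/16
1 + 1/(17/16) = 1 + 16/17 = 33/17
58 + 1/(33/17) = 58 + 17/33 = 1931/33

1931/33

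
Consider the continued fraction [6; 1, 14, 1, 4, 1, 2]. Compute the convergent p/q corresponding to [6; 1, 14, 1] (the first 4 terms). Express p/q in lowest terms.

111/16

Build up convergents one term at a time:
a_0 = 6: 6/1
a_1 = 1: 7/1
a_2 = 14: 104/15
a_3 = 1: 111/16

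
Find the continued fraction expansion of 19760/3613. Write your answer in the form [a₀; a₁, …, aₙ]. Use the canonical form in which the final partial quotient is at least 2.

[5; 2, 7, 1, 1, 1, 1, 44]

Repeatedly divide and take the remainder:
19760 ÷ 3613 → quotient 5, remainder 1695
3613 ÷ 1695 → quotient 2, remainder 223
1695 ÷ 223 → quotient 7, remainder 134
223 ÷ 134 → quotient 1, remainder 89
134 ÷ 89 → quotient 1, remainder 45
89 ÷ 45 → quotient 1, remainder 44
45 ÷ 44 → quotient 1, remainder 1
44 ÷ 1 → quotient 44, remainder 0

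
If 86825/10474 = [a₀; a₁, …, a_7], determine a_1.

3

Apply division with remainder until the remainder is 0:
⌊86825/10474⌋ = 8, remainder 3033
⌊10474/3033⌋ = 3, remainder 1375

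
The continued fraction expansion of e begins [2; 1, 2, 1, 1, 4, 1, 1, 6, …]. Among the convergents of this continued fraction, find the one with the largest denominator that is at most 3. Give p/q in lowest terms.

8/3

a_0 = 2: 2/1  (≤ bound)
a_1 = 1: 3/1  (≤ bound)
a_2 = 2: 8/3  (≤ bound)
a_3 = 1: 11/4  (> 3, stop)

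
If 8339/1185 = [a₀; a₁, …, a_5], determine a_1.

26

Apply division with remainder until the remainder is 0:
⌊8339/1185⌋ = 7, remainder 44
⌊1185/44⌋ = 26, remainder 41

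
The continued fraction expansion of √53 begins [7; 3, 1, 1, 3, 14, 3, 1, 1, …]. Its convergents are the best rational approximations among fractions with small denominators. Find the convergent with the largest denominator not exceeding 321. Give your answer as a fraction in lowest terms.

a_0 = 7: 7/1  (≤ bound)
a_1 = 3: 22/3  (≤ bound)
a_2 = 1: 29/4  (≤ bound)
a_3 = 1: 51/7  (≤ bound)
a_4 = 3: 182/25  (≤ bound)
a_5 = 14: 2599/357  (> 321, stop)

182/25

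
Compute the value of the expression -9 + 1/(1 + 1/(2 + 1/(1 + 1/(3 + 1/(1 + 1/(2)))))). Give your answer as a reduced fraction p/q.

Start with 2.
1 + 1/(2/1) = 1 + 1/2 = 3/2
3 + 1/(3/2) = 3 + 2/3 = 11/3
1 + 1/(11/3) = 1 + 3/11 = 14/11
2 + 1/(14/11) = 2 + 11/14 = 39/14
1 + 1/(39/14) = 1 + 14/39 = 53/39
-9 + 1/(53/39) = -9 + 39/53 = -438/53

-438/53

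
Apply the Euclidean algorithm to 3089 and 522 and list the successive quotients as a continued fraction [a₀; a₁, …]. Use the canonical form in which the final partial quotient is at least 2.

Repeatedly divide and take the remainder:
⌊3089/522⌋ = 5, remainder 479
⌊522/479⌋ = 1, remainder 43
⌊479/43⌋ = 11, remainder 6
⌊43/6⌋ = 7, remainder 1
⌊6/1⌋ = 6, remainder 0

[5; 1, 11, 7, 6]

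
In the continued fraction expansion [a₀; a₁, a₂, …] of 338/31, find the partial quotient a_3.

3

Repeatedly divide and take the remainder:
338 ÷ 31 → quotient 10, remainder 28
31 ÷ 28 → quotient 1, remainder 3
28 ÷ 3 → quotient 9, remainder 1
3 ÷ 1 → quotient 3, remainder 0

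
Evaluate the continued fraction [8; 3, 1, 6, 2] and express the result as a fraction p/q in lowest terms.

Build up convergents one term at a time:
a_0 = 8: 8/1
a_1 = 3: 25/3
a_2 = 1: 33/4
a_3 = 6: 223/27
a_4 = 2: 479/58

479/58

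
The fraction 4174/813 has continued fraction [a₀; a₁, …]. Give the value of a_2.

2

4174 ÷ 813 → quotient 5, remainder 109
813 ÷ 109 → quotient 7, remainder 50
109 ÷ 50 → quotient 2, remainder 9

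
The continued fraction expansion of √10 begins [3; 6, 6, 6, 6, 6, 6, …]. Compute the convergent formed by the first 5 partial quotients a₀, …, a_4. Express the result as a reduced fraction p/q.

a_0 = 3: 3/1
a_1 = 6: 19/6
a_2 = 6: 117/37
a_3 = 6: 721/228
a_4 = 6: 4443/1405

4443/1405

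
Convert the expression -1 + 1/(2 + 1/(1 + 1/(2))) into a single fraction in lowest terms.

-5/8

Build up convergents one term at a time:
a_0 = -1: -1/1
a_1 = 2: -1/2
a_2 = 1: -2/3
a_3 = 2: -5/8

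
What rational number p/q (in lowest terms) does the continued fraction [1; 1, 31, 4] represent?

254/129

Collapse the nested fraction from the inside out:
Start with 4.
31 + 1/(4/1) = 31 + 1/4 = 125/4
1 + 1/(125/4) = 1 + 4/125 = 129/125
1 + 1/(129/125) = 1 + 125/129 = 254/129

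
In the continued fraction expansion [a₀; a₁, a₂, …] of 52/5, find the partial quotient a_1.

2

52 = 10·5 + 2, so a_0 = 10
5 = 2·2 + 1, so a_1 = 2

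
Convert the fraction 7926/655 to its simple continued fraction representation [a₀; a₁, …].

[12; 9, 1, 12, 5]

7926 = 12·655 + 66, so a_0 = 12
655 = 9·66 + 61, so a_1 = 9
66 = 1·61 + 5, so a_2 = 1
61 = 12·5 + 1, so a_3 = 12
5 = 5·1 + 0, so a_4 = 5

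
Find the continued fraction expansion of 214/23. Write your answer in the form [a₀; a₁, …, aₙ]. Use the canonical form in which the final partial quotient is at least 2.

[9; 3, 3, 2]

Run the Euclidean algorithm, recording each quotient:
214 = 9·23 + 7, so a_0 = 9
23 = 3·7 + 2, so a_1 = 3
7 = 3·2 + 1, so a_2 = 3
2 = 2·1 + 0, so a_3 = 2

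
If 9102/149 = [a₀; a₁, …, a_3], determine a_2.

2

⌊9102/149⌋ = 61, remainder 13
⌊149/13⌋ = 11, remainder 6
⌊13/6⌋ = 2, remainder 1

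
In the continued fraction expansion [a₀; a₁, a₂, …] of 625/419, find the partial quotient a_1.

625 = 1·419 + 206, so a_0 = 1
419 = 2·206 + 7, so a_1 = 2

2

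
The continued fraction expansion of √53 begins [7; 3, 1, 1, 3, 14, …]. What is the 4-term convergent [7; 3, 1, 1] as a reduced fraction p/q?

51/7

a_0 = 7: 7/1
a_1 = 3: 22/3
a_2 = 1: 29/4
a_3 = 1: 51/7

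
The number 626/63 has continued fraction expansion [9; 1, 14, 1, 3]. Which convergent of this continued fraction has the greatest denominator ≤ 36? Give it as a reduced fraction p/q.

159/16

a_0 = 9: 9/1  (≤ bound)
a_1 = 1: 10/1  (≤ bound)
a_2 = 14: 149/15  (≤ bound)
a_3 = 1: 159/16  (≤ bound)
a_4 = 3: 626/63  (> 36, stop)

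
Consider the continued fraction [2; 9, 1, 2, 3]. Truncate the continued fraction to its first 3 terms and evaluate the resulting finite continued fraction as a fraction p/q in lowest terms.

21/10

Build up convergents one term at a time:
a_0 = 2: 2/1
a_1 = 9: 19/9
a_2 = 1: 21/10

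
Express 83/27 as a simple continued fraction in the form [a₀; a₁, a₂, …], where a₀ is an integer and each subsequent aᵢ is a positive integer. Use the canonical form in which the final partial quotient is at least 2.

83 = 3·27 + 2, so a_0 = 3
27 = 13·2 + 1, so a_1 = 13
2 = 2·1 + 0, so a_2 = 2

[3; 13, 2]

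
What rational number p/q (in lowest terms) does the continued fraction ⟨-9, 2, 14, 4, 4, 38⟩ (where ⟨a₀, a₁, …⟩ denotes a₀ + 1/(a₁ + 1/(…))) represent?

-163151/19156

Starting at the tail and folding back:
Start with 38.
4 + 1/(38/1) = 4 + 1/38 = 153/38
4 + 1/(153/38) = 4 + 38/153 = 650/153
14 + 1/(650/153) = 14 + 153/650 = 9253/650
2 + 1/(9253/650) = 2 + 650/9253 = 19156/9253
-9 + 1/(19156/9253) = -9 + 9253/19156 = -163151/19156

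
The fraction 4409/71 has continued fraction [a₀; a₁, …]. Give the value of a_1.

4409 ÷ 71 → quotient 62, remainder 7
71 ÷ 7 → quotient 10, remainder 1

10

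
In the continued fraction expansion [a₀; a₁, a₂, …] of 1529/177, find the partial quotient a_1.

Apply division with remainder until the remainder is 0:
⌊1529/177⌋ = 8, remainder 113
⌊177/113⌋ = 1, remainder 64

1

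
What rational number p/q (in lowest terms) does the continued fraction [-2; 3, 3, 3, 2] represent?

-129/76

Start with 2.
3 + 1/(2/1) = 3 + 1/2 = 7/2
3 + 1/(7/2) = 3 + 2/7 = 23/7
3 + 1/(23/7) = 3 + 7/23 = 76/23
-2 + 1/(76/23) = -2 + 23/76 = -129/76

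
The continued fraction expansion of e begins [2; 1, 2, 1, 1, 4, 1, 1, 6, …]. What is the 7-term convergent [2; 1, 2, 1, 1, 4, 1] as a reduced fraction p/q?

106/39

a_0 = 2: 2/1
a_1 = 1: 3/1
a_2 = 2: 8/3
a_3 = 1: 11/4
a_4 = 1: 19/7
a_5 = 4: 87/32
a_6 = 1: 106/39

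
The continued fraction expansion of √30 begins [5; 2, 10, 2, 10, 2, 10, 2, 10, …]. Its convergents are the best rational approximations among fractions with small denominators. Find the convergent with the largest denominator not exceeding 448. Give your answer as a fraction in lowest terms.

a_0 = 5: 5/1  (≤ bound)
a_1 = 2: 11/2  (≤ bound)
a_2 = 10: 115/21  (≤ bound)
a_3 = 2: 241/44  (≤ bound)
a_4 = 10: 2525/461  (> 448, stop)

241/44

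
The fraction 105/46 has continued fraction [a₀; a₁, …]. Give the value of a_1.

3

⌊105/46⌋ = 2, remainder 13
⌊46/13⌋ = 3, remainder 7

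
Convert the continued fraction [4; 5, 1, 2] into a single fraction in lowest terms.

Build up convergents one term at a time:
a_0 = 4: 4/1
a_1 = 5: 21/5
a_2 = 1: 25/6
a_3 = 2: 71/17

71/17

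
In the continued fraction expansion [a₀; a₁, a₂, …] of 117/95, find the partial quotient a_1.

117 = 1·95 + 22, so a_0 = 1
95 = 4·22 + 7, so a_1 = 4

4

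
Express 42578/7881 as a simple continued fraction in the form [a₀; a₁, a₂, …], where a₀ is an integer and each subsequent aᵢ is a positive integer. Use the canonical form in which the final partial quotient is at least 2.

42578 = 5·7881 + 3173, so a_0 = 5
7881 = 2·3173 + 1535, so a_1 = 2
3173 = 2·1535 + 103, so a_2 = 2
1535 = 14·103 + 93, so a_3 = 14
103 = 1·93 + 10, so a_4 = 1
93 = 9·10 + 3, so a_5 = 9
10 = 3·3 + 1, so a_6 = 3
3 = 3·1 + 0, so a_7 = 3

[5; 2, 2, 14, 1, 9, 3, 3]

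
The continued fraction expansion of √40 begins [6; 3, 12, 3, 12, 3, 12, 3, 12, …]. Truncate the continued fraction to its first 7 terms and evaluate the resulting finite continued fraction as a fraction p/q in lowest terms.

337434/53353

Work from the innermost term outward:
Start with 12.
3 + 1/(12/1) = 3 + 1/12 = 37/12
12 + 1/(37/12) = 12 + 12/37 = 456/37
3 + 1/(456/37) = 3 + 37/456 = 1405/456
12 + 1/(1405/456) = 12 + 456/1405 = 17316/1405
3 + 1/(17316/1405) = 3 + 1405/17316 = 53353/17316
6 + 1/(53353/17316) = 6 + 17316/53353 = 337434/53353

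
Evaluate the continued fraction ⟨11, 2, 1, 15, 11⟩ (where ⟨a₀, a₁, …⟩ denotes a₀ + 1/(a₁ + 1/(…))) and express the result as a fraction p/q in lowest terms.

a_0 = 11: 11/1
a_1 = 2: 23/2
a_2 = 1: 34/3
a_3 = 15: 533/47
a_4 = 11: 5897/520

5897/520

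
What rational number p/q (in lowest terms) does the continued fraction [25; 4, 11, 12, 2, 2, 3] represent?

Compute successive convergents:
a_0 = 25: 25/1
a_1 = 4: 101/4
a_2 = 11: 1136/45
a_3 = 12: 13733/544
a_4 = 2: 28602/1133
a_5 = 2: 70937/2810
a_6 = 3: 241413/9563

241413/9563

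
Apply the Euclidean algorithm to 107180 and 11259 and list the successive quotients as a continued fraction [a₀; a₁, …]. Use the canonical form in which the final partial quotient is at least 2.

[9; 1, 1, 12, 3, 10, 1, 12]

107180 ÷ 11259 → quotient 9, remainder 5849
11259 ÷ 5849 → quotient 1, remainder 5410
5849 ÷ 5410 → quotient 1, remainder 439
5410 ÷ 439 → quotient 12, remainder 142
439 ÷ 142 → quotient 3, remainder 13
142 ÷ 13 → quotient 10, remainder 12
13 ÷ 12 → quotient 1, remainder 1
12 ÷ 1 → quotient 12, remainder 0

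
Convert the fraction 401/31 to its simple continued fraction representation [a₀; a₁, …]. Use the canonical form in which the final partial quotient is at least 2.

[12; 1, 14, 2]

Apply division with remainder until the remainder is 0:
⌊401/31⌋ = 12, remainder 29
⌊31/29⌋ = 1, remainder 2
⌊29/2⌋ = 14, remainder 1
⌊2/1⌋ = 2, remainder 0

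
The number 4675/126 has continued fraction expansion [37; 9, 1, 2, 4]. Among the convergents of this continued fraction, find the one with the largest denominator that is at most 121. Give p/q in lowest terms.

1076/29

a_0 = 37: 37/1  (≤ bound)
a_1 = 9: 334/9  (≤ bound)
a_2 = 1: 371/10  (≤ bound)
a_3 = 2: 1076/29  (≤ bound)
a_4 = 4: 4675/126  (> 121, stop)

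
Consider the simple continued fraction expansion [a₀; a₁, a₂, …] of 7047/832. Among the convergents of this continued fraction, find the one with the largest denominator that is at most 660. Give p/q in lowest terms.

List convergents until the denominator exceeds the bound:
a_0 = 8: 8/1  (≤ bound)
a_1 = 2: 17/2  (≤ bound)
a_2 = 7: 127/15  (≤ bound)
a_3 = 1: 144/17  (≤ bound)
a_4 = 4: 703/83  (≤ bound)
a_5 = 1: 847/100  (≤ bound)
a_6 = 1: 1550/183  (≤ bound)
a_7 = 4: 7047/832  (> 660, stop)

1550/183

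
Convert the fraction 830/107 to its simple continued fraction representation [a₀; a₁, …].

[7; 1, 3, 8, 1, 2]

830 ÷ 107 → quotient 7, remainder 81
107 ÷ 81 → quotient 1, remainder 26
81 ÷ 26 → quotient 3, remainder 3
26 ÷ 3 → quotient 8, remainder 2
3 ÷ 2 → quotient 1, remainder 1
2 ÷ 1 → quotient 2, remainder 0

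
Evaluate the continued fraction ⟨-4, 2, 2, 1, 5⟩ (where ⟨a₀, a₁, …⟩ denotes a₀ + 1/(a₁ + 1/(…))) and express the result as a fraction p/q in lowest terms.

-143/40

Starting at the tail and folding back:
Start with 5.
1 + 1/(5/1) = 1 + 1/5 = 6/5
2 + 1/(6/5) = 2 + 5/6 = 17/6
2 + 1/(17/6) = 2 + 6/17 = 40/17
-4 + 1/(40/17) = -4 + 17/40 = -143/40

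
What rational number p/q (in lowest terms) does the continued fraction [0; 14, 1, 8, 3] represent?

Collapse the nested fraction from the inside out:
Start with 3.
8 + 1/(3/1) = 8 + 1/3 = 25/3
1 + 1/(25/3) = 1 + 3/25 = 28/25
14 + 1/(28/25) = 14 + 25/28 = 417/28
0 + 1/(417/28) = 0 + 28/417 = 28/417

28/417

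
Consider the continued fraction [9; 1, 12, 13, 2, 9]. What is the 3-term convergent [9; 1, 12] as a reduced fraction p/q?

Use the convergent recurrence hₖ = aₖ·hₖ₋₁ + hₖ₋₂ (and likewise for the denominators kₖ):
a_0 = 9: 9/1
a_1 = 1: 10/1
a_2 = 12: 129/13

129/13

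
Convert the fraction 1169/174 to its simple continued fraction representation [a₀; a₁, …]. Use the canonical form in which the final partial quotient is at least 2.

[6; 1, 2, 1, 1, 4, 2, 2]

⌊1169/174⌋ = 6, remainder 125
⌊174/125⌋ = 1, remainder 49
⌊125/49⌋ = 2, remainder 27
⌊49/27⌋ = 1, remainder 22
⌊27/22⌋ = 1, remainder 5
⌊22/5⌋ = 4, remainder 2
⌊5/2⌋ = 2, remainder 1
⌊2/1⌋ = 2, remainder 0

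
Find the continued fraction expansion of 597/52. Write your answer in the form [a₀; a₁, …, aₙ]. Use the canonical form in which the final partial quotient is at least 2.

[11; 2, 12, 2]

Repeatedly divide and take the remainder:
⌊597/52⌋ = 11, remainder 25
⌊52/25⌋ = 2, remainder 2
⌊25/2⌋ = 12, remainder 1
⌊2/1⌋ = 2, remainder 0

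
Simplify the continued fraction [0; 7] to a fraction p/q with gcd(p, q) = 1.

1/7

Start with 7.
0 + 1/(7/1) = 0 + 1/7 = 1/7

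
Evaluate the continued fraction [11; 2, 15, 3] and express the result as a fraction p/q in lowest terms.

Collapse the nested fraction from the inside out:
Start with 3.
15 + 1/(3/1) = 15 + 1/3 = 46/3
2 + 1/(46/3) = 2 + 3/46 = 95/46
11 + 1/(95/46) = 11 + 46/95 = 1091/95

1091/95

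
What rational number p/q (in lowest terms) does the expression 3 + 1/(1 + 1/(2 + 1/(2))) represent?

Use the convergent recurrence hₖ = aₖ·hₖ₋₁ + hₖ₋₂ (and likewise for the denominators kₖ):
a_0 = 3: 3/1
a_1 = 1: 4/1
a_2 = 2: 11/3
a_3 = 2: 26/7

26/7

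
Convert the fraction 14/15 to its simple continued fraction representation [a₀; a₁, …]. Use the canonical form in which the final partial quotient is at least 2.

[0; 1, 14]

14 = 0·15 + 14, so a_0 = 0
15 = 1·14 + 1, so a_1 = 1
14 = 14·1 + 0, so a_2 = 14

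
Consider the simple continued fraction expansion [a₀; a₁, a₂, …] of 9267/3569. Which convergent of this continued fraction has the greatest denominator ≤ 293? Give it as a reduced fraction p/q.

148/57

a_0 = 2: 2/1  (≤ bound)
a_1 = 1: 3/1  (≤ bound)
a_2 = 1: 5/2  (≤ bound)
a_3 = 2: 13/5  (≤ bound)
a_4 = 11: 148/57  (≤ bound)
a_5 = 8: 1197/461  (> 293, stop)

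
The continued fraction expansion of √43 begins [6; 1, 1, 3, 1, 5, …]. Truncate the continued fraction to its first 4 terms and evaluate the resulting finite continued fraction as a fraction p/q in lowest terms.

Starting at the tail and folding back:
Start with 3.
1 + 1/(3/1) = 1 + 1/3 = 4/3
1 + 1/(4/3) = 1 + 3/4 = 7/4
6 + 1/(7/4) = 6 + 4/7 = 46/7

46/7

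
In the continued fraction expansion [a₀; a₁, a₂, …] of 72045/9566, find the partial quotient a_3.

7

⌊72045/9566⌋ = 7, remainder 5083
⌊9566/5083⌋ = 1, remainder 4483
⌊5083/4483⌋ = 1, remainder 600
⌊4483/600⌋ = 7, remainder 283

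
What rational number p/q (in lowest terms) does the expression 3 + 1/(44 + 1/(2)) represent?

269/89

Start with 2.
44 + 1/(2/1) = 44 + 1/2 = 89/2
3 + 1/(89/2) = 3 + 2/89 = 269/89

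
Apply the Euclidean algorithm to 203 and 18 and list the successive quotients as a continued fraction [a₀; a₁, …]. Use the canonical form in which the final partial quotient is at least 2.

203 ÷ 18 → quotient 11, remainder 5
18 ÷ 5 → quotient 3, remainder 3
5 ÷ 3 → quotient 1, remainder 2
3 ÷ 2 → quotient 1, remainder 1
2 ÷ 1 → quotient 2, remainder 0

[11; 3, 1, 1, 2]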